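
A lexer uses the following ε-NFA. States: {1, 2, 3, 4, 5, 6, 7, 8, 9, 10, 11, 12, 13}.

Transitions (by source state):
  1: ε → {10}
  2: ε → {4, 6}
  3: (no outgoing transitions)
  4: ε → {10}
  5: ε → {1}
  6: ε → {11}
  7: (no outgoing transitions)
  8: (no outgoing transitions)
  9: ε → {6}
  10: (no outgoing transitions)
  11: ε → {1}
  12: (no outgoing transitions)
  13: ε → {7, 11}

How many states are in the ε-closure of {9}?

Start with {9}.
From 9 via ε: add 6.
From 6 via ε: add 11.
From 11 via ε: add 1.
From 1 via ε: add 10.
ε-closure = {1, 6, 9, 10, 11}, which has 5 states.

5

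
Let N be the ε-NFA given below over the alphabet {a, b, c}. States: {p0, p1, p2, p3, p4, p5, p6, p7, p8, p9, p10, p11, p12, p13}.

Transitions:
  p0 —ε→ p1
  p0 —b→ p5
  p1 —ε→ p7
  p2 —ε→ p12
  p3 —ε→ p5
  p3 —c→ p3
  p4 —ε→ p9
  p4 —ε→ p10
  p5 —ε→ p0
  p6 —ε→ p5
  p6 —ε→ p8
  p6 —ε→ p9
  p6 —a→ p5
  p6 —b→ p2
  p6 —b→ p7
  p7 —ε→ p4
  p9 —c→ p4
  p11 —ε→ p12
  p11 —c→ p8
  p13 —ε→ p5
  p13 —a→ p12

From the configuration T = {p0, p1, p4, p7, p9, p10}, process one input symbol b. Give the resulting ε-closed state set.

{p0, p1, p4, p5, p7, p9, p10}

p0 on b → {p5}.
No b-transition from p1, p4, p7, p9, p10.
Union after reading b: {p5}.
Now take the ε-closure:
From p5 via ε: add p0.
From p0 via ε: add p1.
From p1 via ε: add p7.
From p7 via ε: add p4.
From p4 via ε: add p9, p10.
No new states can be added; the closed set is {p0, p1, p4, p5, p7, p9, p10}.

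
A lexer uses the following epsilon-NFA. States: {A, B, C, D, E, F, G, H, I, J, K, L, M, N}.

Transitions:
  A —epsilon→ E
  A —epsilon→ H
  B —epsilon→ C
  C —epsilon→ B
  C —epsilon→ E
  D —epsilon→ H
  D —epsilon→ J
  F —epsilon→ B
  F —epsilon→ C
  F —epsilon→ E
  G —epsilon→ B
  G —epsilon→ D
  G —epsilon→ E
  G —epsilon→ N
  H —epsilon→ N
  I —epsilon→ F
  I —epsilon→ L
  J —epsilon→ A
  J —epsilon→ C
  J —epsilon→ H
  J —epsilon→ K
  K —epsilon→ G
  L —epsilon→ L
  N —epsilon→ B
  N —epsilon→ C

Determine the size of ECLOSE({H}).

Start with {H}.
From H via epsilon: add N.
From N via epsilon: add B, C.
From C via epsilon: add E.
epsilon-closure = {B, C, E, H, N}, which has 5 states.

5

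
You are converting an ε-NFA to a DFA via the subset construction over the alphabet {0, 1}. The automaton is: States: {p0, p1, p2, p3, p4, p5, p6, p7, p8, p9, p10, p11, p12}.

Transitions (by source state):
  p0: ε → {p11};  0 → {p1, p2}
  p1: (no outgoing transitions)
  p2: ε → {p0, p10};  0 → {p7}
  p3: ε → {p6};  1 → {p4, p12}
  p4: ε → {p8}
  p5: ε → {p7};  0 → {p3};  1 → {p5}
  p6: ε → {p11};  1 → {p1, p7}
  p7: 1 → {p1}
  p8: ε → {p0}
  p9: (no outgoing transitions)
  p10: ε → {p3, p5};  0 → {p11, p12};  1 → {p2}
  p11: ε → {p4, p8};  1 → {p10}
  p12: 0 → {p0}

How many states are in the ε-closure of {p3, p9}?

7

Start with {p3, p9}.
From p3 via ε: add p6.
From p6 via ε: add p11.
From p11 via ε: add p4, p8.
From p8 via ε: add p0.
ε-closure = {p0, p3, p4, p6, p8, p9, p11}, which has 7 states.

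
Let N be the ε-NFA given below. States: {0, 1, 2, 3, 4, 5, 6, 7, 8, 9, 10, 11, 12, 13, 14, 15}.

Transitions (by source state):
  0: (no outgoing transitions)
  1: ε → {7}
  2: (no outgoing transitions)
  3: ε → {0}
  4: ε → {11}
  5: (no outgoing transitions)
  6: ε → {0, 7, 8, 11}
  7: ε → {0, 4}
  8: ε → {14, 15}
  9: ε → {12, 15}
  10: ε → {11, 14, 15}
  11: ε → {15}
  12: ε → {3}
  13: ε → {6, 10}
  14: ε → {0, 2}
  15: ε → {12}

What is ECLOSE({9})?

{0, 3, 9, 12, 15}

Start with {9}.
From 9 via ε: add 12, 15.
From 12 via ε: add 3.
From 3 via ε: add 0.
No new states can be added; the closed set is {0, 3, 9, 12, 15}.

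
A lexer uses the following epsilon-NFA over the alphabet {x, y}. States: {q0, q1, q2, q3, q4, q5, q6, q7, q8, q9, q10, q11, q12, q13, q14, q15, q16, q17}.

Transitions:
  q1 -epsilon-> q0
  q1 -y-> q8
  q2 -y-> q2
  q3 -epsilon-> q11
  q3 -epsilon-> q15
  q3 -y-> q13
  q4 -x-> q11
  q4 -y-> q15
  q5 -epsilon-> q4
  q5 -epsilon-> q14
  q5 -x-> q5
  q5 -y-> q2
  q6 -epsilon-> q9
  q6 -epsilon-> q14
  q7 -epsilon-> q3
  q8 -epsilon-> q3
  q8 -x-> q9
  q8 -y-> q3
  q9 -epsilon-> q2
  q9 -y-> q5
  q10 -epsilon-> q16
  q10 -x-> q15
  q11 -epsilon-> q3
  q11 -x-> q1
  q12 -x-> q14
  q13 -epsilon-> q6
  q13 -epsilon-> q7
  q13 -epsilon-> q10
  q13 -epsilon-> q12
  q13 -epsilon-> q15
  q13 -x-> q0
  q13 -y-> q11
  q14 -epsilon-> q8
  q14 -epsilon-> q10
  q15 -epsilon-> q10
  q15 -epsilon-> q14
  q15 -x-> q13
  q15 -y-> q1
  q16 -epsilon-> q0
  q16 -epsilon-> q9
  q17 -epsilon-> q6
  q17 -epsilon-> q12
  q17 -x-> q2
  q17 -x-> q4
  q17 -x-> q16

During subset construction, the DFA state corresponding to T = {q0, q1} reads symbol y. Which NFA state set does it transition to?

q1 on y → {q8}.
No y-transition from q0.
Union after reading y: {q8}.
Now take the epsilon-closure:
From q8 via epsilon: add q3.
From q3 via epsilon: add q11, q15.
From q15 via epsilon: add q10, q14.
From q10 via epsilon: add q16.
From q16 via epsilon: add q0, q9.
From q9 via epsilon: add q2.
No new states can be added; the closed set is {q0, q2, q3, q8, q9, q10, q11, q14, q15, q16}.

{q0, q2, q3, q8, q9, q10, q11, q14, q15, q16}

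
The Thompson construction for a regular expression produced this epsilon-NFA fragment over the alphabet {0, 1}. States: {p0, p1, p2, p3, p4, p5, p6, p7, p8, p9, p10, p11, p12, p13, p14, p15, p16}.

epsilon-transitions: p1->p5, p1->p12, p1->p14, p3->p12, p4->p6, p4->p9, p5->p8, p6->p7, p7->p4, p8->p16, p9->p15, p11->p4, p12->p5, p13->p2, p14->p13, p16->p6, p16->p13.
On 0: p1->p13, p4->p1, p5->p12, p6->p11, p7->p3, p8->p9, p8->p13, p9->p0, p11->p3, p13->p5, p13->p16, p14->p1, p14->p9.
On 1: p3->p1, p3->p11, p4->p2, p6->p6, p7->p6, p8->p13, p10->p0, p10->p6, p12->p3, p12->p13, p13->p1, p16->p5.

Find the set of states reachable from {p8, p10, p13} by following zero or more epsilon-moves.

Start with {p8, p10, p13}.
From p8 via epsilon: add p16.
From p13 via epsilon: add p2.
From p16 via epsilon: add p6.
From p6 via epsilon: add p7.
From p7 via epsilon: add p4.
From p4 via epsilon: add p9.
From p9 via epsilon: add p15.
No new states can be added; the closed set is {p2, p4, p6, p7, p8, p9, p10, p13, p15, p16}.

{p2, p4, p6, p7, p8, p9, p10, p13, p15, p16}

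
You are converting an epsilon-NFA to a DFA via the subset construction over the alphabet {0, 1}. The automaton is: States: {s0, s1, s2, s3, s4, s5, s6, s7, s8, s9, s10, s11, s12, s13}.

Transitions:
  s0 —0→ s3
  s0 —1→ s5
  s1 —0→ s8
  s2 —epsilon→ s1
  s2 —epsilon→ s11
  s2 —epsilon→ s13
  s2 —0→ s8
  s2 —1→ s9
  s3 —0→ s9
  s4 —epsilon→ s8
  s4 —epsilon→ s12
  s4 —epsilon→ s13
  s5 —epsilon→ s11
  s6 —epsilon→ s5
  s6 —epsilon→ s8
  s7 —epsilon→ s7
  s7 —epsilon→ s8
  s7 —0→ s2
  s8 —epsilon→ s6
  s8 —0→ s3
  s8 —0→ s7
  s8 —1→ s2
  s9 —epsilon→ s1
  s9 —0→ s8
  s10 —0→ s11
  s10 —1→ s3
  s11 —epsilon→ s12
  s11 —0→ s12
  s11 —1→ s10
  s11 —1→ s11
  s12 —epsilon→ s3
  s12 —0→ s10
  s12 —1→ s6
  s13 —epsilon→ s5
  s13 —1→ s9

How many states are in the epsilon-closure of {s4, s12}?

Start with {s4, s12}.
From s4 via epsilon: add s8, s13.
From s12 via epsilon: add s3.
From s8 via epsilon: add s6.
From s13 via epsilon: add s5.
From s5 via epsilon: add s11.
epsilon-closure = {s3, s4, s5, s6, s8, s11, s12, s13}, which has 8 states.

8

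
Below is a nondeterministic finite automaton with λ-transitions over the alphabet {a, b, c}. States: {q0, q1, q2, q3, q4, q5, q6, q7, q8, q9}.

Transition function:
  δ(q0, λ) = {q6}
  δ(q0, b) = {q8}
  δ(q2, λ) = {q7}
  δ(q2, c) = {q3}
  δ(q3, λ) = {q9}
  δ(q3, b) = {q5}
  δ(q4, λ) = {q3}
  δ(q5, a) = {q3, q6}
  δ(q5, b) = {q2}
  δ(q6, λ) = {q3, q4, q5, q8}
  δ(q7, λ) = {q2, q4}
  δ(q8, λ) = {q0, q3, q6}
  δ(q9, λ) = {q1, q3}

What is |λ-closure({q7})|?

Start with {q7}.
From q7 via λ: add q2, q4.
From q4 via λ: add q3.
From q3 via λ: add q9.
From q9 via λ: add q1.
λ-closure = {q1, q2, q3, q4, q7, q9}, which has 6 states.

6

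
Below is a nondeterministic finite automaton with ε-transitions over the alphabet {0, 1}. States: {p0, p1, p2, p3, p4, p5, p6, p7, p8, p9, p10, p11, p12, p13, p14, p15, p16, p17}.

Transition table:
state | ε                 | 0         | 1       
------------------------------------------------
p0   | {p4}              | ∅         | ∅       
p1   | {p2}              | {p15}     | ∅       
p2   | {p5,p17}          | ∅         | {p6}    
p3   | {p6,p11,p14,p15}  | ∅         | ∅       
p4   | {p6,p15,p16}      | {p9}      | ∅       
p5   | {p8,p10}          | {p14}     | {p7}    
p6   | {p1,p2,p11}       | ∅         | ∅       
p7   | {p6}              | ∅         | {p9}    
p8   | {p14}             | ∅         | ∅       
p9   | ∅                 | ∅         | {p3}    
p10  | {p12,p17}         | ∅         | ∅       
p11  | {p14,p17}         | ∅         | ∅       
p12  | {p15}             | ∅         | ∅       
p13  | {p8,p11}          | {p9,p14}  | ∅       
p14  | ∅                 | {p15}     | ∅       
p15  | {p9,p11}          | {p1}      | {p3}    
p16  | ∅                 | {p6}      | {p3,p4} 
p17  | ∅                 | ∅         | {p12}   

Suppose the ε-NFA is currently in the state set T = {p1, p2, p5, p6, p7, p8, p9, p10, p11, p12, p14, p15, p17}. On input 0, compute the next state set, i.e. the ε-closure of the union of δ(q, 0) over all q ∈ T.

p1 on 0 → {p15}.
p5 on 0 → {p14}.
p14 on 0 → {p15}.
p15 on 0 → {p1}.
No 0-transition from p2, p6, p7, p8, p9, p10, p11, p12, p17.
Union after reading 0: {p1, p14, p15}.
Now take the ε-closure:
From p1 via ε: add p2.
From p15 via ε: add p9, p11.
From p2 via ε: add p5, p17.
From p5 via ε: add p8, p10.
From p10 via ε: add p12.
No new states can be added; the closed set is {p1, p2, p5, p8, p9, p10, p11, p12, p14, p15, p17}.

{p1, p2, p5, p8, p9, p10, p11, p12, p14, p15, p17}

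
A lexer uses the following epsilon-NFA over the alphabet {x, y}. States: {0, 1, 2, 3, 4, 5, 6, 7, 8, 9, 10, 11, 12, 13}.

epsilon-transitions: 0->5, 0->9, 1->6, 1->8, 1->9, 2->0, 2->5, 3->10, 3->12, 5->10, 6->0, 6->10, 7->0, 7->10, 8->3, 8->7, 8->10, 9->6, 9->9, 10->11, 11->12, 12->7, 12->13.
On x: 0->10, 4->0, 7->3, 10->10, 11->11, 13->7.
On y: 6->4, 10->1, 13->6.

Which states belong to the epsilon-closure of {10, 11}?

{0, 5, 6, 7, 9, 10, 11, 12, 13}

Start with {10, 11}.
From 11 via epsilon: add 12.
From 12 via epsilon: add 7, 13.
From 7 via epsilon: add 0.
From 0 via epsilon: add 5, 9.
From 9 via epsilon: add 6.
No new states can be added; the closed set is {0, 5, 6, 7, 9, 10, 11, 12, 13}.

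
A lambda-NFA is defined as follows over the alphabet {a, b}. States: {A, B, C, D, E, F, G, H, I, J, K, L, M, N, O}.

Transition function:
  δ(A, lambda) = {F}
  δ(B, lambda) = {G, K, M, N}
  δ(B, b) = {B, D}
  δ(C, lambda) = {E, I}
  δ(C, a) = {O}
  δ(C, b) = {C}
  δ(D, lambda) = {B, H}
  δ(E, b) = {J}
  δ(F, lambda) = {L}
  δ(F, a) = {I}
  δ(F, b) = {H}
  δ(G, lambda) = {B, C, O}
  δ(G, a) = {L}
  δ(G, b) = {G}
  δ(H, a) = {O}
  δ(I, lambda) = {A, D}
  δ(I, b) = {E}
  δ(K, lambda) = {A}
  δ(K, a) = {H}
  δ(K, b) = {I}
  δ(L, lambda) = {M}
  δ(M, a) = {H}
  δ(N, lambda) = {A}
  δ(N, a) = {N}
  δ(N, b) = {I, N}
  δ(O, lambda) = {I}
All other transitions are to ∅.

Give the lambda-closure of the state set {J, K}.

Start with {J, K}.
From K via lambda: add A.
From A via lambda: add F.
From F via lambda: add L.
From L via lambda: add M.
No new states can be added; the closed set is {A, F, J, K, L, M}.

{A, F, J, K, L, M}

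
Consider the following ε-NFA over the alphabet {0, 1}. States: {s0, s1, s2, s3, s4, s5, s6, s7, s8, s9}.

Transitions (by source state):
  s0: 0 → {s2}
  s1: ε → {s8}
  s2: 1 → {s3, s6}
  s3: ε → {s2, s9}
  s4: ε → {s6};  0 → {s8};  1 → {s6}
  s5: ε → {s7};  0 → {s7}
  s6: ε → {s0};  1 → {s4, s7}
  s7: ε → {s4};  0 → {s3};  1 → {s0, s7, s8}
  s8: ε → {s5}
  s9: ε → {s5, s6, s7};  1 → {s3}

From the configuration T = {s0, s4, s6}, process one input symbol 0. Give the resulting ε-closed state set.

s0 on 0 → {s2}.
s4 on 0 → {s8}.
No 0-transition from s6.
Union after reading 0: {s2, s8}.
Now take the ε-closure:
From s8 via ε: add s5.
From s5 via ε: add s7.
From s7 via ε: add s4.
From s4 via ε: add s6.
From s6 via ε: add s0.
No new states can be added; the closed set is {s0, s2, s4, s5, s6, s7, s8}.

{s0, s2, s4, s5, s6, s7, s8}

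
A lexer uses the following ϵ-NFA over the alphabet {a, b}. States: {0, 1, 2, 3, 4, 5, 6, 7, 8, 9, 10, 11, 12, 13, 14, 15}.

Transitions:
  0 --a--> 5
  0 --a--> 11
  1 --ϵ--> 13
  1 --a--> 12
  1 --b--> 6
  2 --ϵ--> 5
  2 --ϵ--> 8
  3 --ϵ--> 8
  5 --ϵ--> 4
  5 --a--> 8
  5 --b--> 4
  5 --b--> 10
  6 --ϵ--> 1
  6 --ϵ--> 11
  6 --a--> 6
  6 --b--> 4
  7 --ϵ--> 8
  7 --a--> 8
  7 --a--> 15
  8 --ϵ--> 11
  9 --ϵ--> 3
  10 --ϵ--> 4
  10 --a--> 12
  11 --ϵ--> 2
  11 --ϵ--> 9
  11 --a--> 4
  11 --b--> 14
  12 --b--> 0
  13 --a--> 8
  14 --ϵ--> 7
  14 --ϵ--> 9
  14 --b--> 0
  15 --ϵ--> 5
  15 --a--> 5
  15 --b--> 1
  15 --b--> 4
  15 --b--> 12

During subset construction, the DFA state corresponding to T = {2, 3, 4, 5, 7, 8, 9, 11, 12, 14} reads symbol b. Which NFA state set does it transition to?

5 on b → {4, 10}.
11 on b → {14}.
12 on b → {0}.
14 on b → {0}.
No b-transition from 2, 3, 4, 7, 8, 9.
Union after reading b: {0, 4, 10, 14}.
Now take the ϵ-closure:
From 14 via ϵ: add 7, 9.
From 7 via ϵ: add 8.
From 9 via ϵ: add 3.
From 8 via ϵ: add 11.
From 11 via ϵ: add 2.
From 2 via ϵ: add 5.
No new states can be added; the closed set is {0, 2, 3, 4, 5, 7, 8, 9, 10, 11, 14}.

{0, 2, 3, 4, 5, 7, 8, 9, 10, 11, 14}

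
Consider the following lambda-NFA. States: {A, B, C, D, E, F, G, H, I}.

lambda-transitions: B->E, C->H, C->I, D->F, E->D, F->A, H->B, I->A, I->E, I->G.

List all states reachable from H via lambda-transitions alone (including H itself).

Start with {H}.
From H via lambda: add B.
From B via lambda: add E.
From E via lambda: add D.
From D via lambda: add F.
From F via lambda: add A.
No new states can be added; the closed set is {A, B, D, E, F, H}.

{A, B, D, E, F, H}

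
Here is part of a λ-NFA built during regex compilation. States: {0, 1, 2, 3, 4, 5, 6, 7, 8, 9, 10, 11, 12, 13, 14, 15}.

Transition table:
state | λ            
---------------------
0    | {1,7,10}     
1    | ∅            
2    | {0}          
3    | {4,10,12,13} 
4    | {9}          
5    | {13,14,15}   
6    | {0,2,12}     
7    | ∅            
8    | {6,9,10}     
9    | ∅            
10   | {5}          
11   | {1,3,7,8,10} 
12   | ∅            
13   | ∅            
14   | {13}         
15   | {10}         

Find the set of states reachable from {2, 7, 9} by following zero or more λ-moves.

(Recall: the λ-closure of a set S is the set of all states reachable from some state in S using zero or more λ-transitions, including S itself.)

{0, 1, 2, 5, 7, 9, 10, 13, 14, 15}

Start with {2, 7, 9}.
From 2 via λ: add 0.
From 0 via λ: add 1, 10.
From 10 via λ: add 5.
From 5 via λ: add 13, 14, 15.
No new states can be added; the closed set is {0, 1, 2, 5, 7, 9, 10, 13, 14, 15}.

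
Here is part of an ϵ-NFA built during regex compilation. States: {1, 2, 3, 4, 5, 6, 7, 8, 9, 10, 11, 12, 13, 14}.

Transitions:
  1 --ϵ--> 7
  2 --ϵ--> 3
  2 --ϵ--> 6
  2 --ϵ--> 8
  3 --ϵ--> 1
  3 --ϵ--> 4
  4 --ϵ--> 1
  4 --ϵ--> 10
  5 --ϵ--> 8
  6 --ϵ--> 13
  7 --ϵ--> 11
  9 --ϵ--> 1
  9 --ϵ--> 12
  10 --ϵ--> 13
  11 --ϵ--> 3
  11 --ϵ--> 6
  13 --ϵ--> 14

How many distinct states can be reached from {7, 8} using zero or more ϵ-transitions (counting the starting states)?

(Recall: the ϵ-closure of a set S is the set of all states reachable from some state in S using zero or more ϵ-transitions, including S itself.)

10

Start with {7, 8}.
From 7 via ϵ: add 11.
From 11 via ϵ: add 3, 6.
From 3 via ϵ: add 1, 4.
From 6 via ϵ: add 13.
From 4 via ϵ: add 10.
From 13 via ϵ: add 14.
ϵ-closure = {1, 3, 4, 6, 7, 8, 10, 11, 13, 14}, which has 10 states.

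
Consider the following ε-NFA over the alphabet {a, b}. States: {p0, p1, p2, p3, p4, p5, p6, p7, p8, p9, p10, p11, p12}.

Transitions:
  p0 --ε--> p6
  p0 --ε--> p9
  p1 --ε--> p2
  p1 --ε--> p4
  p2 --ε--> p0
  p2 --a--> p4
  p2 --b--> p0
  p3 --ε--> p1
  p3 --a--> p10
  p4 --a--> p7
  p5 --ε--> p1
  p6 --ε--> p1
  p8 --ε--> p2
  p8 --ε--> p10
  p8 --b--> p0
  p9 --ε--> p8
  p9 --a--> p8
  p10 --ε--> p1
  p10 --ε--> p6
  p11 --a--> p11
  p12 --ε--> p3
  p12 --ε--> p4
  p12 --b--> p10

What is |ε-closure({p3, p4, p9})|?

Start with {p3, p4, p9}.
From p3 via ε: add p1.
From p9 via ε: add p8.
From p1 via ε: add p2.
From p8 via ε: add p10.
From p2 via ε: add p0.
From p10 via ε: add p6.
ε-closure = {p0, p1, p2, p3, p4, p6, p8, p9, p10}, which has 9 states.

9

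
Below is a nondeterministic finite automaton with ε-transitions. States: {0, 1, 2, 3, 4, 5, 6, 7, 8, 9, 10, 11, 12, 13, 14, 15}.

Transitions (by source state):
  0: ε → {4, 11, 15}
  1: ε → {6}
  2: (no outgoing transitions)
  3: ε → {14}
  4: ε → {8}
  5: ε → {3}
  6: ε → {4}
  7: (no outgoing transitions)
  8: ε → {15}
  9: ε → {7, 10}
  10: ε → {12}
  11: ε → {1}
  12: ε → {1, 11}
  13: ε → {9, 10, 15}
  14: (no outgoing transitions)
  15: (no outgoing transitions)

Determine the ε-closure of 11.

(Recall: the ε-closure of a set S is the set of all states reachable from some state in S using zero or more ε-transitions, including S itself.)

{1, 4, 6, 8, 11, 15}

Start with {11}.
From 11 via ε: add 1.
From 1 via ε: add 6.
From 6 via ε: add 4.
From 4 via ε: add 8.
From 8 via ε: add 15.
No new states can be added; the closed set is {1, 4, 6, 8, 11, 15}.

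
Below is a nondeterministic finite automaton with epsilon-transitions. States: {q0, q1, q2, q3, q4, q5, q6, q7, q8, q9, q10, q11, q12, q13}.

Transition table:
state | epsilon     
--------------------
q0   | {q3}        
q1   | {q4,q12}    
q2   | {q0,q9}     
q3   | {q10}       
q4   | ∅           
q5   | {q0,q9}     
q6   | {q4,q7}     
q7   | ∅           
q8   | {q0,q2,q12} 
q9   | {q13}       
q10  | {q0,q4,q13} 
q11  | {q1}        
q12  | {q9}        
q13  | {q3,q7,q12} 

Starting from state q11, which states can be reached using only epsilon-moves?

{q0, q1, q3, q4, q7, q9, q10, q11, q12, q13}

Start with {q11}.
From q11 via epsilon: add q1.
From q1 via epsilon: add q4, q12.
From q12 via epsilon: add q9.
From q9 via epsilon: add q13.
From q13 via epsilon: add q3, q7.
From q3 via epsilon: add q10.
From q10 via epsilon: add q0.
No new states can be added; the closed set is {q0, q1, q3, q4, q7, q9, q10, q11, q12, q13}.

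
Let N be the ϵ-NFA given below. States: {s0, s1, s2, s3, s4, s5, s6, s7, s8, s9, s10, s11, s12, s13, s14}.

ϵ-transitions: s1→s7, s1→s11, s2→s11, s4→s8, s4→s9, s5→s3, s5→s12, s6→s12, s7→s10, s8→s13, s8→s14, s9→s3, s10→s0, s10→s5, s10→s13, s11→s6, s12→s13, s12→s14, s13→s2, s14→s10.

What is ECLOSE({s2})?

Start with {s2}.
From s2 via ϵ: add s11.
From s11 via ϵ: add s6.
From s6 via ϵ: add s12.
From s12 via ϵ: add s13, s14.
From s14 via ϵ: add s10.
From s10 via ϵ: add s0, s5.
From s5 via ϵ: add s3.
No new states can be added; the closed set is {s0, s2, s3, s5, s6, s10, s11, s12, s13, s14}.

{s0, s2, s3, s5, s6, s10, s11, s12, s13, s14}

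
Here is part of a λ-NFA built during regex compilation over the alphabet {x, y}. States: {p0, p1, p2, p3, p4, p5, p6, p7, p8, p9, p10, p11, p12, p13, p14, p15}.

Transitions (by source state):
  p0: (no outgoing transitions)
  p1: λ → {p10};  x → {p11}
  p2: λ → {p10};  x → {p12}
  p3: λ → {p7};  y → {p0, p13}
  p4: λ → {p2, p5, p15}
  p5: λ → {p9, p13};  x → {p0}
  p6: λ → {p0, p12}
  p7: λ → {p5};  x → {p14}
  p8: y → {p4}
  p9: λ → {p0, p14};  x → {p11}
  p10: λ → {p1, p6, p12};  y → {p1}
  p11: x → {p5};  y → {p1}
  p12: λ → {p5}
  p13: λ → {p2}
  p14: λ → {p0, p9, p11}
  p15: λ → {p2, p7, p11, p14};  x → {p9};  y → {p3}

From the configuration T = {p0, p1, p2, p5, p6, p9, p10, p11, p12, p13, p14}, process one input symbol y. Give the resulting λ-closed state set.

p10 on y → {p1}.
p11 on y → {p1}.
No y-transition from p0, p1, p2, p5, p6, p9, p12, p13, p14.
Union after reading y: {p1}.
Now take the λ-closure:
From p1 via λ: add p10.
From p10 via λ: add p6, p12.
From p6 via λ: add p0.
From p12 via λ: add p5.
From p5 via λ: add p9, p13.
From p9 via λ: add p14.
From p13 via λ: add p2.
From p14 via λ: add p11.
No new states can be added; the closed set is {p0, p1, p2, p5, p6, p9, p10, p11, p12, p13, p14}.

{p0, p1, p2, p5, p6, p9, p10, p11, p12, p13, p14}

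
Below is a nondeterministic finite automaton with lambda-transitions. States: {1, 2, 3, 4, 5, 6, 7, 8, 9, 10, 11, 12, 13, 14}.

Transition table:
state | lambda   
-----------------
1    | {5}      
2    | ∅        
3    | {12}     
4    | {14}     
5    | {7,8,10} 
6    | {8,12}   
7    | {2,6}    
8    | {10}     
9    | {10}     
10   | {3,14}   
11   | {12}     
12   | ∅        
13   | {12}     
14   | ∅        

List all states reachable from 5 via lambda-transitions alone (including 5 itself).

Start with {5}.
From 5 via lambda: add 7, 8, 10.
From 7 via lambda: add 2, 6.
From 10 via lambda: add 3, 14.
From 3 via lambda: add 12.
No new states can be added; the closed set is {2, 3, 5, 6, 7, 8, 10, 12, 14}.

{2, 3, 5, 6, 7, 8, 10, 12, 14}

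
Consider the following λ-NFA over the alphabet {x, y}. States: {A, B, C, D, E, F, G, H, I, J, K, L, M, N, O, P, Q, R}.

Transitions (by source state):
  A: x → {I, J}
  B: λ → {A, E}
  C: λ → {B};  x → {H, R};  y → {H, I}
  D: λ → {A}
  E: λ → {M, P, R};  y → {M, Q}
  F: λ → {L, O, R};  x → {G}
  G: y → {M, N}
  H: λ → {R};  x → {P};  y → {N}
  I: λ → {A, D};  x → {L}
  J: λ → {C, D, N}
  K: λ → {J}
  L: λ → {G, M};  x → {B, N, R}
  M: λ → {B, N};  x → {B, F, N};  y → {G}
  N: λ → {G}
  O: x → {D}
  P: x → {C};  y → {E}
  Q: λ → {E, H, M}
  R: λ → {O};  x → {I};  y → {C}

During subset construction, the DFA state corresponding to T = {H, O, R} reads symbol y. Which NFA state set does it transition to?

H on y → {N}.
R on y → {C}.
No y-transition from O.
Union after reading y: {C, N}.
Now take the λ-closure:
From C via λ: add B.
From N via λ: add G.
From B via λ: add A, E.
From E via λ: add M, P, R.
From R via λ: add O.
No new states can be added; the closed set is {A, B, C, E, G, M, N, O, P, R}.

{A, B, C, E, G, M, N, O, P, R}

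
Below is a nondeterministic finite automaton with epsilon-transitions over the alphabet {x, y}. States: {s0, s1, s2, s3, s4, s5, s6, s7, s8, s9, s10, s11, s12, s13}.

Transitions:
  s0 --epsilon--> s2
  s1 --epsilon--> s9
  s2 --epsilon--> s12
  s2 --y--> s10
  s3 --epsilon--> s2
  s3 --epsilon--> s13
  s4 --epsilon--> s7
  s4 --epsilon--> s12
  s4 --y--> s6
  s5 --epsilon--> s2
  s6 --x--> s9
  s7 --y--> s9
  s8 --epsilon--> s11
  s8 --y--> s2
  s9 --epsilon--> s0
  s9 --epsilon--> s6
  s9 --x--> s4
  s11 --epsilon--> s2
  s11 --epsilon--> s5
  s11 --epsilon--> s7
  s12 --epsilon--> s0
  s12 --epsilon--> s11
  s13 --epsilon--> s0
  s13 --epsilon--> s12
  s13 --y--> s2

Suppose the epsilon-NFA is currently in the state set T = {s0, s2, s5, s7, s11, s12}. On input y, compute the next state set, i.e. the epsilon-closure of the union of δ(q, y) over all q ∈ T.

{s0, s2, s5, s6, s7, s9, s10, s11, s12}

s2 on y → {s10}.
s7 on y → {s9}.
No y-transition from s0, s5, s11, s12.
Union after reading y: {s9, s10}.
Now take the epsilon-closure:
From s9 via epsilon: add s0, s6.
From s0 via epsilon: add s2.
From s2 via epsilon: add s12.
From s12 via epsilon: add s11.
From s11 via epsilon: add s5, s7.
No new states can be added; the closed set is {s0, s2, s5, s6, s7, s9, s10, s11, s12}.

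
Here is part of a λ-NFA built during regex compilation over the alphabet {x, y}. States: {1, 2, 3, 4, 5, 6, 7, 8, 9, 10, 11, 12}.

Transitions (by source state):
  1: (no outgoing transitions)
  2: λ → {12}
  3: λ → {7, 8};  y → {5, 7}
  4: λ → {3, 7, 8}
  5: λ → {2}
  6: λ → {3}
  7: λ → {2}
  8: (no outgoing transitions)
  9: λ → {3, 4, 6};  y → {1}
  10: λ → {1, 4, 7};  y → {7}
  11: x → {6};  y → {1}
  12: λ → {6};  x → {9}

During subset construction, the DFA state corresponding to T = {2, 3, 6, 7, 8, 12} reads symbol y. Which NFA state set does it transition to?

3 on y → {5, 7}.
No y-transition from 2, 6, 7, 8, 12.
Union after reading y: {5, 7}.
Now take the λ-closure:
From 5 via λ: add 2.
From 2 via λ: add 12.
From 12 via λ: add 6.
From 6 via λ: add 3.
From 3 via λ: add 8.
No new states can be added; the closed set is {2, 3, 5, 6, 7, 8, 12}.

{2, 3, 5, 6, 7, 8, 12}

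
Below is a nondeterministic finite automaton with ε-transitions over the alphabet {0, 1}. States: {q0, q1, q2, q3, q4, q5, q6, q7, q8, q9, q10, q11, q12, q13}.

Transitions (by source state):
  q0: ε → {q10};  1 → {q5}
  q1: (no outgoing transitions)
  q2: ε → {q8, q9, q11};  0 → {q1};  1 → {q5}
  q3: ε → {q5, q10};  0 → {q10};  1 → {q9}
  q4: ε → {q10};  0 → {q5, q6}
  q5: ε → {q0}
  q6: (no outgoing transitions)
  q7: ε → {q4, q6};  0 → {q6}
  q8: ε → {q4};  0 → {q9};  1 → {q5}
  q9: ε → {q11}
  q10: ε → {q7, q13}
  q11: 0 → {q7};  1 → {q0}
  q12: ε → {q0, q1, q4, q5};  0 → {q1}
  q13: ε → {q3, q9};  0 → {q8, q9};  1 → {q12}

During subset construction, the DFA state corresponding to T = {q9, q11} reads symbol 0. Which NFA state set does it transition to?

q11 on 0 → {q7}.
No 0-transition from q9.
Union after reading 0: {q7}.
Now take the ε-closure:
From q7 via ε: add q4, q6.
From q4 via ε: add q10.
From q10 via ε: add q13.
From q13 via ε: add q3, q9.
From q3 via ε: add q5.
From q9 via ε: add q11.
From q5 via ε: add q0.
No new states can be added; the closed set is {q0, q3, q4, q5, q6, q7, q9, q10, q11, q13}.

{q0, q3, q4, q5, q6, q7, q9, q10, q11, q13}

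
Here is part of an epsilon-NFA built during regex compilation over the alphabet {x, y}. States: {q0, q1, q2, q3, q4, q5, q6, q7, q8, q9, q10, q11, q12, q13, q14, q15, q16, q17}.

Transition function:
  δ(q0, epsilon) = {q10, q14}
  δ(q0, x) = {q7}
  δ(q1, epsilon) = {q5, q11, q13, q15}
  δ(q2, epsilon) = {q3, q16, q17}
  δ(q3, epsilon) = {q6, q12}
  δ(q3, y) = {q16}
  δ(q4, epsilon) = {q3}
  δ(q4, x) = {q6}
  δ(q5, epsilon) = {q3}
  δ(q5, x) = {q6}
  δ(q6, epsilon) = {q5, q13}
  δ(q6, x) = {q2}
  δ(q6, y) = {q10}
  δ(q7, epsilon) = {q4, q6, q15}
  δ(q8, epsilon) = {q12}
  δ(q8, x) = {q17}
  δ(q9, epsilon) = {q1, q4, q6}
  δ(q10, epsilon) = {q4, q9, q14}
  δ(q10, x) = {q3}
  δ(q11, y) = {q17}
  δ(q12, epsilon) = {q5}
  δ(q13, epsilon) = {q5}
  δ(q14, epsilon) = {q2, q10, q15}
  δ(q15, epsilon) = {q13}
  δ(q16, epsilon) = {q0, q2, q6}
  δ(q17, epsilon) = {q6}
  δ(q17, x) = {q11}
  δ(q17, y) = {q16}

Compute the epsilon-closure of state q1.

Start with {q1}.
From q1 via epsilon: add q5, q11, q13, q15.
From q5 via epsilon: add q3.
From q3 via epsilon: add q6, q12.
No new states can be added; the closed set is {q1, q3, q5, q6, q11, q12, q13, q15}.

{q1, q3, q5, q6, q11, q12, q13, q15}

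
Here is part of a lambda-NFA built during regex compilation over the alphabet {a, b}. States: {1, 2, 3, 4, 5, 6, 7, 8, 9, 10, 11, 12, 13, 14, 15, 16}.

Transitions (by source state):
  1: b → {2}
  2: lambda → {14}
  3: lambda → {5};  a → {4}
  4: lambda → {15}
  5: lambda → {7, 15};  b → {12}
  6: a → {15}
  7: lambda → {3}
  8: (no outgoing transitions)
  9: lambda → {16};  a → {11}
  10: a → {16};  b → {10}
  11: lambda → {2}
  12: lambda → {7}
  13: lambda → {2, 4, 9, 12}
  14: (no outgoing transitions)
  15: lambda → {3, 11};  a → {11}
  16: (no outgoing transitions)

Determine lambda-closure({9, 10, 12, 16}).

Start with {9, 10, 12, 16}.
From 12 via lambda: add 7.
From 7 via lambda: add 3.
From 3 via lambda: add 5.
From 5 via lambda: add 15.
From 15 via lambda: add 11.
From 11 via lambda: add 2.
From 2 via lambda: add 14.
No new states can be added; the closed set is {2, 3, 5, 7, 9, 10, 11, 12, 14, 15, 16}.

{2, 3, 5, 7, 9, 10, 11, 12, 14, 15, 16}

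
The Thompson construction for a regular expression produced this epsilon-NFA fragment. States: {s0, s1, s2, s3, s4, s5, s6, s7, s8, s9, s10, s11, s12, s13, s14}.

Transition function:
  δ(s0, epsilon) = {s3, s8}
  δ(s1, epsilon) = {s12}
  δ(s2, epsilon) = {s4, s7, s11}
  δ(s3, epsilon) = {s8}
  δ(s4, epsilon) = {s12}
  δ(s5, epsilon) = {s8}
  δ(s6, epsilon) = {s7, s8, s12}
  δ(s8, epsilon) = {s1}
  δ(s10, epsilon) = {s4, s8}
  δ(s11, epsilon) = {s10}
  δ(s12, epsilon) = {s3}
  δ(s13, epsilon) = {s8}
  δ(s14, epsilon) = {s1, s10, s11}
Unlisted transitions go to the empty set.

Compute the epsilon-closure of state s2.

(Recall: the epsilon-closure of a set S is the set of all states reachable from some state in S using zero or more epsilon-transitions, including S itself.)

Start with {s2}.
From s2 via epsilon: add s4, s7, s11.
From s4 via epsilon: add s12.
From s11 via epsilon: add s10.
From s10 via epsilon: add s8.
From s12 via epsilon: add s3.
From s8 via epsilon: add s1.
No new states can be added; the closed set is {s1, s2, s3, s4, s7, s8, s10, s11, s12}.

{s1, s2, s3, s4, s7, s8, s10, s11, s12}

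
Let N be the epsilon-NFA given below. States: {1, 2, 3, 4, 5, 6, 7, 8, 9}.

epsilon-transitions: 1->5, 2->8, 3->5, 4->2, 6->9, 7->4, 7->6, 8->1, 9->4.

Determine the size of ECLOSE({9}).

6

Start with {9}.
From 9 via epsilon: add 4.
From 4 via epsilon: add 2.
From 2 via epsilon: add 8.
From 8 via epsilon: add 1.
From 1 via epsilon: add 5.
epsilon-closure = {1, 2, 4, 5, 8, 9}, which has 6 states.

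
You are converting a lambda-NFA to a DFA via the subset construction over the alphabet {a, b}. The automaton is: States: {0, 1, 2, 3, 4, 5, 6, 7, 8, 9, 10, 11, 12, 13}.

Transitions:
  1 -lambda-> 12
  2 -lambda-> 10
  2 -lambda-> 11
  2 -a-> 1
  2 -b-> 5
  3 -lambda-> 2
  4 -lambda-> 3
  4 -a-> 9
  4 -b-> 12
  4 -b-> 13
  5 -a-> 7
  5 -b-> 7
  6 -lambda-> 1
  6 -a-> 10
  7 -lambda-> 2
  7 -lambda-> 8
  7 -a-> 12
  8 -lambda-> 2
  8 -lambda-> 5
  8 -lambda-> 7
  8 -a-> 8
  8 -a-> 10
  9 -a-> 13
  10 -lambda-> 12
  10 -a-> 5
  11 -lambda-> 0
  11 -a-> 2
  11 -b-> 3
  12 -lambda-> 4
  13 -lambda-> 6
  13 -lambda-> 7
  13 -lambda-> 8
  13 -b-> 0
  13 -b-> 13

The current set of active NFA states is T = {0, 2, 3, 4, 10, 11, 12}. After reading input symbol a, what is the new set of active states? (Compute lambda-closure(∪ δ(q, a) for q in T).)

{0, 1, 2, 3, 4, 5, 9, 10, 11, 12}

2 on a → {1}.
4 on a → {9}.
10 on a → {5}.
11 on a → {2}.
No a-transition from 0, 3, 12.
Union after reading a: {1, 2, 5, 9}.
Now take the lambda-closure:
From 1 via lambda: add 12.
From 2 via lambda: add 10, 11.
From 11 via lambda: add 0.
From 12 via lambda: add 4.
From 4 via lambda: add 3.
No new states can be added; the closed set is {0, 1, 2, 3, 4, 5, 9, 10, 11, 12}.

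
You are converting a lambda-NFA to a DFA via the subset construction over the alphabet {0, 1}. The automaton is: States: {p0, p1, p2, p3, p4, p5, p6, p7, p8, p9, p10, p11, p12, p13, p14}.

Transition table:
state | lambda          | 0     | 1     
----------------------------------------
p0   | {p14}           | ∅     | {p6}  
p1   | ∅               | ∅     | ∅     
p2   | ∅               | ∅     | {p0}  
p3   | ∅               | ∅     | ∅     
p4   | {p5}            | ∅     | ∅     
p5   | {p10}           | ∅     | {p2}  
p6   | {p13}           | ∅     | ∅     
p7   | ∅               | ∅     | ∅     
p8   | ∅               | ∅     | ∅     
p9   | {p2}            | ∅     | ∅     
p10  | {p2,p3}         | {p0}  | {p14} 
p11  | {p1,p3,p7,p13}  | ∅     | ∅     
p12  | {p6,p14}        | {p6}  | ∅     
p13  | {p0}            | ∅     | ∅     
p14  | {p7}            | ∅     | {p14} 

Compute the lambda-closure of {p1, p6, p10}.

Start with {p1, p6, p10}.
From p6 via lambda: add p13.
From p10 via lambda: add p2, p3.
From p13 via lambda: add p0.
From p0 via lambda: add p14.
From p14 via lambda: add p7.
No new states can be added; the closed set is {p0, p1, p2, p3, p6, p7, p10, p13, p14}.

{p0, p1, p2, p3, p6, p7, p10, p13, p14}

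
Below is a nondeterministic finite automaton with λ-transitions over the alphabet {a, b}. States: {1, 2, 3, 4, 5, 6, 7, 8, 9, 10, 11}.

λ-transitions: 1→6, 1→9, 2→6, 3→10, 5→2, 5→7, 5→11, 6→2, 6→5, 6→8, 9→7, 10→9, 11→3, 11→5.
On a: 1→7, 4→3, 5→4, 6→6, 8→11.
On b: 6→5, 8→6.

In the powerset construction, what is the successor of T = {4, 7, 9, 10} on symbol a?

4 on a → {3}.
No a-transition from 7, 9, 10.
Union after reading a: {3}.
Now take the λ-closure:
From 3 via λ: add 10.
From 10 via λ: add 9.
From 9 via λ: add 7.
No new states can be added; the closed set is {3, 7, 9, 10}.

{3, 7, 9, 10}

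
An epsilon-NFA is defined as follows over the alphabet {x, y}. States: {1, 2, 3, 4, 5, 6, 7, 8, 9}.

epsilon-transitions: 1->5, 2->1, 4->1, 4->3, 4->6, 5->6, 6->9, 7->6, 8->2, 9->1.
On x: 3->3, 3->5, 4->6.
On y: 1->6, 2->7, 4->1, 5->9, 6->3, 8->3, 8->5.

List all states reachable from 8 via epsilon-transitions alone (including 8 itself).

{1, 2, 5, 6, 8, 9}

Start with {8}.
From 8 via epsilon: add 2.
From 2 via epsilon: add 1.
From 1 via epsilon: add 5.
From 5 via epsilon: add 6.
From 6 via epsilon: add 9.
No new states can be added; the closed set is {1, 2, 5, 6, 8, 9}.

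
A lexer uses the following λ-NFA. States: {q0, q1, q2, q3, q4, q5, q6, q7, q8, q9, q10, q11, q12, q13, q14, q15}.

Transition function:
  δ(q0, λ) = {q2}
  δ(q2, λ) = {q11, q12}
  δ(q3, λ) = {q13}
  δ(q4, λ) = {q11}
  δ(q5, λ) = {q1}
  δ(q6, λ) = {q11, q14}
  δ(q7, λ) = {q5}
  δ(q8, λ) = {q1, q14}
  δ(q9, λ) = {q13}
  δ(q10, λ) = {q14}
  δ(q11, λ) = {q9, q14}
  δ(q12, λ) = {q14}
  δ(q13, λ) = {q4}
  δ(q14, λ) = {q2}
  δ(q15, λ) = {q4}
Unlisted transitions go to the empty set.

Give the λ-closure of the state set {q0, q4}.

{q0, q2, q4, q9, q11, q12, q13, q14}

Start with {q0, q4}.
From q0 via λ: add q2.
From q4 via λ: add q11.
From q2 via λ: add q12.
From q11 via λ: add q9, q14.
From q9 via λ: add q13.
No new states can be added; the closed set is {q0, q2, q4, q9, q11, q12, q13, q14}.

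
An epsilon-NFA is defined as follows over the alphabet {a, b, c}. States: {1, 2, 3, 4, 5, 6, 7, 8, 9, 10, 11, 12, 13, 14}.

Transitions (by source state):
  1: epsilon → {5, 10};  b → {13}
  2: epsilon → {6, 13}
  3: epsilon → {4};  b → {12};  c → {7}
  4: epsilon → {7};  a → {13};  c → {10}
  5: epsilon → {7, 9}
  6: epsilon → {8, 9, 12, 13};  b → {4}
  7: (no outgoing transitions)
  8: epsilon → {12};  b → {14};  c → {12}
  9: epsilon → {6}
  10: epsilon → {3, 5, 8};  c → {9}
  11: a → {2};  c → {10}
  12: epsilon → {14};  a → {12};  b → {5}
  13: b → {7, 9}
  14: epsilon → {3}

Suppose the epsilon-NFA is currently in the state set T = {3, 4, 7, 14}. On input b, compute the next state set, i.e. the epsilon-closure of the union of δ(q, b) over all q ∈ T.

3 on b → {12}.
No b-transition from 4, 7, 14.
Union after reading b: {12}.
Now take the epsilon-closure:
From 12 via epsilon: add 14.
From 14 via epsilon: add 3.
From 3 via epsilon: add 4.
From 4 via epsilon: add 7.
No new states can be added; the closed set is {3, 4, 7, 12, 14}.

{3, 4, 7, 12, 14}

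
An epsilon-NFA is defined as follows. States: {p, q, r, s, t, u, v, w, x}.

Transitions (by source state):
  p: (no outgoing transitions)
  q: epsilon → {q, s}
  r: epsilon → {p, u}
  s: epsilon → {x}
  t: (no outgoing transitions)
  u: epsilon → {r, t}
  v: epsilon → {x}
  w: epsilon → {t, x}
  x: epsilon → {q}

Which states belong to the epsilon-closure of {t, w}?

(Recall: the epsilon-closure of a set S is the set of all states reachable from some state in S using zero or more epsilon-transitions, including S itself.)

Start with {t, w}.
From w via epsilon: add x.
From x via epsilon: add q.
From q via epsilon: add s.
No new states can be added; the closed set is {q, s, t, w, x}.

{q, s, t, w, x}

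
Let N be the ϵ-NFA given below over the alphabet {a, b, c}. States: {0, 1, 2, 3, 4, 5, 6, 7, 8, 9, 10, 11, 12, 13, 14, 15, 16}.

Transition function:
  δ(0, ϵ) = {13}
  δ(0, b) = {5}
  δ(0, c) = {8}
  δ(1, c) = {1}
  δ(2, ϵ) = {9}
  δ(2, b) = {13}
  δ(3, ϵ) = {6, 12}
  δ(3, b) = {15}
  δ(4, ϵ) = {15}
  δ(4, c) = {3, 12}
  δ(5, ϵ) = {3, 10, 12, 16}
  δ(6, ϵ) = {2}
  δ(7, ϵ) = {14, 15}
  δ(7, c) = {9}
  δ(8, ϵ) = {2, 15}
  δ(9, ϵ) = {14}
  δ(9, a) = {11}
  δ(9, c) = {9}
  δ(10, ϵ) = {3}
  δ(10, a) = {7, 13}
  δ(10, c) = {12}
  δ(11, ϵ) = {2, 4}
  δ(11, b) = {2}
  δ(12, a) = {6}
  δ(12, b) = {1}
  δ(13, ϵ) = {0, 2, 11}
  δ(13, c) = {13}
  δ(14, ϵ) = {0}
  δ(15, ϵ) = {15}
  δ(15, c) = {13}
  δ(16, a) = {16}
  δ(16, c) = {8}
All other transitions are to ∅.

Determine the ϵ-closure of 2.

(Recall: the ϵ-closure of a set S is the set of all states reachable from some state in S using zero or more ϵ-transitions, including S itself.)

Start with {2}.
From 2 via ϵ: add 9.
From 9 via ϵ: add 14.
From 14 via ϵ: add 0.
From 0 via ϵ: add 13.
From 13 via ϵ: add 11.
From 11 via ϵ: add 4.
From 4 via ϵ: add 15.
No new states can be added; the closed set is {0, 2, 4, 9, 11, 13, 14, 15}.

{0, 2, 4, 9, 11, 13, 14, 15}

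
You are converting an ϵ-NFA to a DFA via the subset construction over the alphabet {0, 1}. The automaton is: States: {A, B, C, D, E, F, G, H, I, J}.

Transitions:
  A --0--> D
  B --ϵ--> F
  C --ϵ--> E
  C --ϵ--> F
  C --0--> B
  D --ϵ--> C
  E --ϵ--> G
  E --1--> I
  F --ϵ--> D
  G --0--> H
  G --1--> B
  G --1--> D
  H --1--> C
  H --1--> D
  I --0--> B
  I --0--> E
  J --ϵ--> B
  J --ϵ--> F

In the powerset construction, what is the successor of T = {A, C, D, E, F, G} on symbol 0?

A on 0 → {D}.
C on 0 → {B}.
G on 0 → {H}.
No 0-transition from D, E, F.
Union after reading 0: {B, D, H}.
Now take the ϵ-closure:
From B via ϵ: add F.
From D via ϵ: add C.
From C via ϵ: add E.
From E via ϵ: add G.
No new states can be added; the closed set is {B, C, D, E, F, G, H}.

{B, C, D, E, F, G, H}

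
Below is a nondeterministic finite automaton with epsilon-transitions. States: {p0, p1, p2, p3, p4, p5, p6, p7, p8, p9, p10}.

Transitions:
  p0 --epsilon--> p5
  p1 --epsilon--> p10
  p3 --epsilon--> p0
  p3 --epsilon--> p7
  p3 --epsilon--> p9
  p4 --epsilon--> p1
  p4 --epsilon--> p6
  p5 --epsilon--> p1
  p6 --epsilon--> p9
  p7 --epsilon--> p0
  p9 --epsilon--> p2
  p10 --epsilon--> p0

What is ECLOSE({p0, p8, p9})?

{p0, p1, p2, p5, p8, p9, p10}

Start with {p0, p8, p9}.
From p0 via epsilon: add p5.
From p9 via epsilon: add p2.
From p5 via epsilon: add p1.
From p1 via epsilon: add p10.
No new states can be added; the closed set is {p0, p1, p2, p5, p8, p9, p10}.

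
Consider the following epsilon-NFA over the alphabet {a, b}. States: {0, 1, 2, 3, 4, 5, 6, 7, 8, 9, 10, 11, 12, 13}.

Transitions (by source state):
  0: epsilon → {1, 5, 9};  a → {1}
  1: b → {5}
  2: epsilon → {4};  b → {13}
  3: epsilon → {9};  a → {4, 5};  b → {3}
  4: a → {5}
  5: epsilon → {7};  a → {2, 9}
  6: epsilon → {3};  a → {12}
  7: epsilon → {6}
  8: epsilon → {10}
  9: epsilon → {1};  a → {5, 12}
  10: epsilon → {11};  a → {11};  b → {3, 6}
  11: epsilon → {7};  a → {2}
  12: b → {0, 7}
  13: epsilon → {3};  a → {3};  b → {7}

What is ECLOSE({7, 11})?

{1, 3, 6, 7, 9, 11}

Start with {7, 11}.
From 7 via epsilon: add 6.
From 6 via epsilon: add 3.
From 3 via epsilon: add 9.
From 9 via epsilon: add 1.
No new states can be added; the closed set is {1, 3, 6, 7, 9, 11}.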